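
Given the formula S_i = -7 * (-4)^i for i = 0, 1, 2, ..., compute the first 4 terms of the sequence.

This is a geometric sequence.
i=0: S_0 = -7 * (-4)^0 = -7
i=1: S_1 = -7 * (-4)^1 = 28
i=2: S_2 = -7 * (-4)^2 = -112
i=3: S_3 = -7 * (-4)^3 = 448
The first 4 terms are: [-7, 28, -112, 448]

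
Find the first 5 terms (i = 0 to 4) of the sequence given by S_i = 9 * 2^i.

This is a geometric sequence.
i=0: S_0 = 9 * 2^0 = 9
i=1: S_1 = 9 * 2^1 = 18
i=2: S_2 = 9 * 2^2 = 36
i=3: S_3 = 9 * 2^3 = 72
i=4: S_4 = 9 * 2^4 = 144
The first 5 terms are: [9, 18, 36, 72, 144]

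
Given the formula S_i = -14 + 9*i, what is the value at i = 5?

S_5 = -14 + 9*5 = -14 + 45 = 31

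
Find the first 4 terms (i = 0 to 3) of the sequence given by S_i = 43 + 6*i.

This is an arithmetic sequence.
i=0: S_0 = 43 + 6*0 = 43
i=1: S_1 = 43 + 6*1 = 49
i=2: S_2 = 43 + 6*2 = 55
i=3: S_3 = 43 + 6*3 = 61
The first 4 terms are: [43, 49, 55, 61]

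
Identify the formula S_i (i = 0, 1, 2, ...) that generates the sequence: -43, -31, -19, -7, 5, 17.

Check differences: -31 - -43 = 12
-19 - -31 = 12
Common difference d = 12.
First term a = -43.
Formula: S_i = -43 + 12*i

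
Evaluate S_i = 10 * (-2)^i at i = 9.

S_9 = 10 * (-2)^9 = 10 * -512 = -5120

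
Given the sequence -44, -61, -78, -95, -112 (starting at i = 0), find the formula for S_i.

Check differences: -61 - -44 = -17
-78 - -61 = -17
Common difference d = -17.
First term a = -44.
Formula: S_i = -44 - 17*i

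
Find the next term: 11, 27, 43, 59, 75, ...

Differences: 27 - 11 = 16
This is an arithmetic sequence with common difference d = 16.
Next term = 75 + 16 = 91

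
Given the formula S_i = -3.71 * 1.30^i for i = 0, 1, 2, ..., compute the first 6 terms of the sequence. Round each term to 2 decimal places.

This is a geometric sequence.
i=0: S_0 = -3.71 * 1.3^0 = -3.71
i=1: S_1 = -3.71 * 1.3^1 ≈ -4.82
i=2: S_2 = -3.71 * 1.3^2 ≈ -6.27
i=3: S_3 = -3.71 * 1.3^3 ≈ -8.15
i=4: S_4 = -3.71 * 1.3^4 ≈ -10.6
i=5: S_5 = -3.71 * 1.3^5 ≈ -13.77
The first 6 terms are: [-3.71, -4.82, -6.27, -8.15, -10.6, -13.77]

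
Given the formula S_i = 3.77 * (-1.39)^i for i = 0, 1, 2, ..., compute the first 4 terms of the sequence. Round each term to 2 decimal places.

This is a geometric sequence.
i=0: S_0 = 3.77 * (-1.39)^0 = 3.77
i=1: S_1 = 3.77 * (-1.39)^1 ≈ -5.24
i=2: S_2 = 3.77 * (-1.39)^2 ≈ 7.28
i=3: S_3 = 3.77 * (-1.39)^3 ≈ -10.12
The first 4 terms are: [3.77, -5.24, 7.28, -10.12]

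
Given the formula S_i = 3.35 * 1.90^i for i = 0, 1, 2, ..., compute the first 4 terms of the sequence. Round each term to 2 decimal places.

This is a geometric sequence.
i=0: S_0 = 3.35 * 1.9^0 = 3.35
i=1: S_1 = 3.35 * 1.9^1 ≈ 6.37
i=2: S_2 = 3.35 * 1.9^2 ≈ 12.09
i=3: S_3 = 3.35 * 1.9^3 ≈ 22.98
The first 4 terms are: [3.35, 6.37, 12.09, 22.98]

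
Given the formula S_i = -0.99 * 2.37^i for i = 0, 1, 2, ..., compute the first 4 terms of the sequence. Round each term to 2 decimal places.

This is a geometric sequence.
i=0: S_0 = -0.99 * 2.37^0 = -0.99
i=1: S_1 = -0.99 * 2.37^1 ≈ -2.35
i=2: S_2 = -0.99 * 2.37^2 ≈ -5.56
i=3: S_3 = -0.99 * 2.37^3 ≈ -13.18
The first 4 terms are: [-0.99, -2.35, -5.56, -13.18]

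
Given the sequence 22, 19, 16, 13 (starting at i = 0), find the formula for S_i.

Check differences: 19 - 22 = -3
16 - 19 = -3
Common difference d = -3.
First term a = 22.
Formula: S_i = 22 - 3*i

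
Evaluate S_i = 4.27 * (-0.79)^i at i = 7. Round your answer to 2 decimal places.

S_7 = 4.27 * (-0.79)^7 ≈ 4.27 * -0.192 ≈ -0.82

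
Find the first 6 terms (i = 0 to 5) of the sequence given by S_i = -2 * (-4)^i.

This is a geometric sequence.
i=0: S_0 = -2 * (-4)^0 = -2
i=1: S_1 = -2 * (-4)^1 = 8
i=2: S_2 = -2 * (-4)^2 = -32
i=3: S_3 = -2 * (-4)^3 = 128
i=4: S_4 = -2 * (-4)^4 = -512
i=5: S_5 = -2 * (-4)^5 = 2048
The first 6 terms are: [-2, 8, -32, 128, -512, 2048]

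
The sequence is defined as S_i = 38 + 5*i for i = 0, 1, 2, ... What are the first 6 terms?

This is an arithmetic sequence.
i=0: S_0 = 38 + 5*0 = 38
i=1: S_1 = 38 + 5*1 = 43
i=2: S_2 = 38 + 5*2 = 48
i=3: S_3 = 38 + 5*3 = 53
i=4: S_4 = 38 + 5*4 = 58
i=5: S_5 = 38 + 5*5 = 63
The first 6 terms are: [38, 43, 48, 53, 58, 63]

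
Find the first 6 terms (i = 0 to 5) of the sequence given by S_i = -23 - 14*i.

This is an arithmetic sequence.
i=0: S_0 = -23 + -14*0 = -23
i=1: S_1 = -23 + -14*1 = -37
i=2: S_2 = -23 + -14*2 = -51
i=3: S_3 = -23 + -14*3 = -65
i=4: S_4 = -23 + -14*4 = -79
i=5: S_5 = -23 + -14*5 = -93
The first 6 terms are: [-23, -37, -51, -65, -79, -93]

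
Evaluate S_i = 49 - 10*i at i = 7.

S_7 = 49 + -10*7 = 49 + -70 = -21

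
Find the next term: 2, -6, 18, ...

Ratios: -6 / 2 = -3.0
This is a geometric sequence with common ratio r = -3.
Next term = 18 * -3 = -54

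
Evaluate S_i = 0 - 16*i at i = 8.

S_8 = 0 + -16*8 = 0 + -128 = -128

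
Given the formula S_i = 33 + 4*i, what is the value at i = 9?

S_9 = 33 + 4*9 = 33 + 36 = 69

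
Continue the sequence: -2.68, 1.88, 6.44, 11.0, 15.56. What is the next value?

Differences: 1.88 - -2.68 = 4.56
This is an arithmetic sequence with common difference d = 4.56.
Next term = 15.56 + 4.56 = 20.12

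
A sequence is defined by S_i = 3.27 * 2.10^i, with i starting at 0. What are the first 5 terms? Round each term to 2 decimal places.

This is a geometric sequence.
i=0: S_0 = 3.27 * 2.1^0 = 3.27
i=1: S_1 = 3.27 * 2.1^1 ≈ 6.87
i=2: S_2 = 3.27 * 2.1^2 ≈ 14.42
i=3: S_3 = 3.27 * 2.1^3 ≈ 30.28
i=4: S_4 = 3.27 * 2.1^4 ≈ 63.6
The first 5 terms are: [3.27, 6.87, 14.42, 30.28, 63.6]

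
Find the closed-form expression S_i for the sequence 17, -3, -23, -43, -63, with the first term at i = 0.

Check differences: -3 - 17 = -20
-23 - -3 = -20
Common difference d = -20.
First term a = 17.
Formula: S_i = 17 - 20*i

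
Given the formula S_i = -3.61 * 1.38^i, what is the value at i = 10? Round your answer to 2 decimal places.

S_10 = -3.61 * 1.38^10 ≈ -3.61 * 25.049 ≈ -90.43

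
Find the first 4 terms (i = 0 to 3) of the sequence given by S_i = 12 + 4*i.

This is an arithmetic sequence.
i=0: S_0 = 12 + 4*0 = 12
i=1: S_1 = 12 + 4*1 = 16
i=2: S_2 = 12 + 4*2 = 20
i=3: S_3 = 12 + 4*3 = 24
The first 4 terms are: [12, 16, 20, 24]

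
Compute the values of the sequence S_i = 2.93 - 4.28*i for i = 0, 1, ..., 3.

This is an arithmetic sequence.
i=0: S_0 = 2.93 + -4.28*0 = 2.93
i=1: S_1 = 2.93 + -4.28*1 = -1.35
i=2: S_2 = 2.93 + -4.28*2 = -5.63
i=3: S_3 = 2.93 + -4.28*3 = -9.91
The first 4 terms are: [2.93, -1.35, -5.63, -9.91]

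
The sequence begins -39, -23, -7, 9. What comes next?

Differences: -23 - -39 = 16
This is an arithmetic sequence with common difference d = 16.
Next term = 9 + 16 = 25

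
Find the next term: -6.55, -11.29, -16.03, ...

Differences: -11.29 - -6.55 = -4.74
This is an arithmetic sequence with common difference d = -4.74.
Next term = -16.03 + -4.74 = -20.77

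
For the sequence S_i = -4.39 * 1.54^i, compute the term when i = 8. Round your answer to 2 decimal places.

S_8 = -4.39 * 1.54^8 ≈ -4.39 * 31.6348 ≈ -138.88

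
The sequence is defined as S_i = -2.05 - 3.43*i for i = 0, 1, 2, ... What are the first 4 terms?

This is an arithmetic sequence.
i=0: S_0 = -2.05 + -3.43*0 = -2.05
i=1: S_1 = -2.05 + -3.43*1 = -5.48
i=2: S_2 = -2.05 + -3.43*2 = -8.91
i=3: S_3 = -2.05 + -3.43*3 = -12.34
The first 4 terms are: [-2.05, -5.48, -8.91, -12.34]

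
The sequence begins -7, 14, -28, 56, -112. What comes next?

Ratios: 14 / -7 = -2.0
This is a geometric sequence with common ratio r = -2.
Next term = -112 * -2 = 224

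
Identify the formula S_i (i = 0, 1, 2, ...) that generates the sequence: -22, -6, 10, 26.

Check differences: -6 - -22 = 16
10 - -6 = 16
Common difference d = 16.
First term a = -22.
Formula: S_i = -22 + 16*i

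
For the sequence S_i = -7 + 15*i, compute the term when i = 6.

S_6 = -7 + 15*6 = -7 + 90 = 83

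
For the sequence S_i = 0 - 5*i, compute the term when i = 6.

S_6 = 0 + -5*6 = 0 + -30 = -30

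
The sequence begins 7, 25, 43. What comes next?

Differences: 25 - 7 = 18
This is an arithmetic sequence with common difference d = 18.
Next term = 43 + 18 = 61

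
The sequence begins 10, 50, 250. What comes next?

Ratios: 50 / 10 = 5.0
This is a geometric sequence with common ratio r = 5.
Next term = 250 * 5 = 1250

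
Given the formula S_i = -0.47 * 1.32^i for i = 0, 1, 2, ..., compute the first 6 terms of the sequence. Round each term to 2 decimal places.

This is a geometric sequence.
i=0: S_0 = -0.47 * 1.32^0 = -0.47
i=1: S_1 = -0.47 * 1.32^1 ≈ -0.62
i=2: S_2 = -0.47 * 1.32^2 ≈ -0.82
i=3: S_3 = -0.47 * 1.32^3 ≈ -1.08
i=4: S_4 = -0.47 * 1.32^4 ≈ -1.43
i=5: S_5 = -0.47 * 1.32^5 ≈ -1.88
The first 6 terms are: [-0.47, -0.62, -0.82, -1.08, -1.43, -1.88]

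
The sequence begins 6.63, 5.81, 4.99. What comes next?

Differences: 5.81 - 6.63 = -0.82
This is an arithmetic sequence with common difference d = -0.82.
Next term = 4.99 + -0.82 = 4.17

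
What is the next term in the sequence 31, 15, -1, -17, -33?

Differences: 15 - 31 = -16
This is an arithmetic sequence with common difference d = -16.
Next term = -33 + -16 = -49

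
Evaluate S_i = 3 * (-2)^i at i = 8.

S_8 = 3 * (-2)^8 = 3 * 256 = 768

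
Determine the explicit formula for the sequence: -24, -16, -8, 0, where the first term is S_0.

Check differences: -16 - -24 = 8
-8 - -16 = 8
Common difference d = 8.
First term a = -24.
Formula: S_i = -24 + 8*i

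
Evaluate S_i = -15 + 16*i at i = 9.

S_9 = -15 + 16*9 = -15 + 144 = 129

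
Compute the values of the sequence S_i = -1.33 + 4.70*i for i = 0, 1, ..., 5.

This is an arithmetic sequence.
i=0: S_0 = -1.33 + 4.7*0 = -1.33
i=1: S_1 = -1.33 + 4.7*1 = 3.37
i=2: S_2 = -1.33 + 4.7*2 = 8.07
i=3: S_3 = -1.33 + 4.7*3 = 12.77
i=4: S_4 = -1.33 + 4.7*4 = 17.47
i=5: S_5 = -1.33 + 4.7*5 = 22.17
The first 6 terms are: [-1.33, 3.37, 8.07, 12.77, 17.47, 22.17]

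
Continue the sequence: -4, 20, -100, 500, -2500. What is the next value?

Ratios: 20 / -4 = -5.0
This is a geometric sequence with common ratio r = -5.
Next term = -2500 * -5 = 12500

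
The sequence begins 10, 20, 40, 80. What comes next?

Ratios: 20 / 10 = 2.0
This is a geometric sequence with common ratio r = 2.
Next term = 80 * 2 = 160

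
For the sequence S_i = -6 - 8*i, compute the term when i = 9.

S_9 = -6 + -8*9 = -6 + -72 = -78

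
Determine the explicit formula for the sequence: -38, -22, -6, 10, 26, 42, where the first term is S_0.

Check differences: -22 - -38 = 16
-6 - -22 = 16
Common difference d = 16.
First term a = -38.
Formula: S_i = -38 + 16*i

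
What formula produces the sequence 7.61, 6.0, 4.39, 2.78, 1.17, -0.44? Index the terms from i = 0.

Check differences: 6.0 - 7.61 = -1.61
4.39 - 6.0 = -1.61
Common difference d = -1.61.
First term a = 7.61.
Formula: S_i = 7.61 - 1.61*i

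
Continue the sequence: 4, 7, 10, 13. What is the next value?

Differences: 7 - 4 = 3
This is an arithmetic sequence with common difference d = 3.
Next term = 13 + 3 = 16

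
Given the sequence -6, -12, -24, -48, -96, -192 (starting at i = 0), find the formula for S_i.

Check ratios: -12 / -6 = 2.0
Common ratio r = 2.
First term a = -6.
Formula: S_i = -6 * 2^i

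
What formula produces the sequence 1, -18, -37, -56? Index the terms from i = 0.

Check differences: -18 - 1 = -19
-37 - -18 = -19
Common difference d = -19.
First term a = 1.
Formula: S_i = 1 - 19*i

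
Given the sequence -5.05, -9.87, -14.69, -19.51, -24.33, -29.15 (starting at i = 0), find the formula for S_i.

Check differences: -9.87 - -5.05 = -4.82
-14.69 - -9.87 = -4.82
Common difference d = -4.82.
First term a = -5.05.
Formula: S_i = -5.05 - 4.82*i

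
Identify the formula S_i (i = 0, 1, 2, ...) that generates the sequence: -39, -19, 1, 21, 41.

Check differences: -19 - -39 = 20
1 - -19 = 20
Common difference d = 20.
First term a = -39.
Formula: S_i = -39 + 20*i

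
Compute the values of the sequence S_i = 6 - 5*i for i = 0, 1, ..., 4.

This is an arithmetic sequence.
i=0: S_0 = 6 + -5*0 = 6
i=1: S_1 = 6 + -5*1 = 1
i=2: S_2 = 6 + -5*2 = -4
i=3: S_3 = 6 + -5*3 = -9
i=4: S_4 = 6 + -5*4 = -14
The first 5 terms are: [6, 1, -4, -9, -14]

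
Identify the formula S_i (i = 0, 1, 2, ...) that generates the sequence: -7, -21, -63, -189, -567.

Check ratios: -21 / -7 = 3.0
Common ratio r = 3.
First term a = -7.
Formula: S_i = -7 * 3^i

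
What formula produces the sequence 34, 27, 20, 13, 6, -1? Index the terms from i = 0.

Check differences: 27 - 34 = -7
20 - 27 = -7
Common difference d = -7.
First term a = 34.
Formula: S_i = 34 - 7*i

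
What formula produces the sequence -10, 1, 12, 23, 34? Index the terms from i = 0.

Check differences: 1 - -10 = 11
12 - 1 = 11
Common difference d = 11.
First term a = -10.
Formula: S_i = -10 + 11*i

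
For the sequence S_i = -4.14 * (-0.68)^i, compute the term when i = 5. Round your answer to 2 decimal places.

S_5 = -4.14 * (-0.68)^5 ≈ -4.14 * -0.1454 ≈ 0.6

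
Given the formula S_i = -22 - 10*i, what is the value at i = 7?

S_7 = -22 + -10*7 = -22 + -70 = -92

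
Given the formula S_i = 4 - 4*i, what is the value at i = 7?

S_7 = 4 + -4*7 = 4 + -28 = -24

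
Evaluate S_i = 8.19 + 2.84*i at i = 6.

S_6 = 8.19 + 2.84*6 = 8.19 + 17.04 = 25.23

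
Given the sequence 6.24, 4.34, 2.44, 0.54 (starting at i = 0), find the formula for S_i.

Check differences: 4.34 - 6.24 = -1.9
2.44 - 4.34 = -1.9
Common difference d = -1.9.
First term a = 6.24.
Formula: S_i = 6.24 - 1.90*i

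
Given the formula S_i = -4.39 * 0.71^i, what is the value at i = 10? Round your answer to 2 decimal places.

S_10 = -4.39 * 0.71^10 ≈ -4.39 * 0.0326 ≈ -0.14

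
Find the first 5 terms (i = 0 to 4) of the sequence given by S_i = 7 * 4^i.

This is a geometric sequence.
i=0: S_0 = 7 * 4^0 = 7
i=1: S_1 = 7 * 4^1 = 28
i=2: S_2 = 7 * 4^2 = 112
i=3: S_3 = 7 * 4^3 = 448
i=4: S_4 = 7 * 4^4 = 1792
The first 5 terms are: [7, 28, 112, 448, 1792]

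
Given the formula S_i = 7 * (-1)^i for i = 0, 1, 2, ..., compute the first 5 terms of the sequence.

This is a geometric sequence.
i=0: S_0 = 7 * (-1)^0 = 7
i=1: S_1 = 7 * (-1)^1 = -7
i=2: S_2 = 7 * (-1)^2 = 7
i=3: S_3 = 7 * (-1)^3 = -7
i=4: S_4 = 7 * (-1)^4 = 7
The first 5 terms are: [7, -7, 7, -7, 7]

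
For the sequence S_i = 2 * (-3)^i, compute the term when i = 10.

S_10 = 2 * (-3)^10 = 2 * 59049 = 118098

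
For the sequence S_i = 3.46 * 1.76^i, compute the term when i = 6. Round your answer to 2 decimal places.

S_6 = 3.46 * 1.76^6 ≈ 3.46 * 29.7219 ≈ 102.84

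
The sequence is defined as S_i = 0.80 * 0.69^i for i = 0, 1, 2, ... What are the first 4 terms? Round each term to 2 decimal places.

This is a geometric sequence.
i=0: S_0 = 0.8 * 0.69^0 = 0.8
i=1: S_1 = 0.8 * 0.69^1 ≈ 0.55
i=2: S_2 = 0.8 * 0.69^2 ≈ 0.38
i=3: S_3 = 0.8 * 0.69^3 ≈ 0.26
The first 4 terms are: [0.8, 0.55, 0.38, 0.26]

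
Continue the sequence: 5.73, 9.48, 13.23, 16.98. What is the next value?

Differences: 9.48 - 5.73 = 3.75
This is an arithmetic sequence with common difference d = 3.75.
Next term = 16.98 + 3.75 = 20.73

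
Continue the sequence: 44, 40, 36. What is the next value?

Differences: 40 - 44 = -4
This is an arithmetic sequence with common difference d = -4.
Next term = 36 + -4 = 32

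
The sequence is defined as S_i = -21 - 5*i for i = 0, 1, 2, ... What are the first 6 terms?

This is an arithmetic sequence.
i=0: S_0 = -21 + -5*0 = -21
i=1: S_1 = -21 + -5*1 = -26
i=2: S_2 = -21 + -5*2 = -31
i=3: S_3 = -21 + -5*3 = -36
i=4: S_4 = -21 + -5*4 = -41
i=5: S_5 = -21 + -5*5 = -46
The first 6 terms are: [-21, -26, -31, -36, -41, -46]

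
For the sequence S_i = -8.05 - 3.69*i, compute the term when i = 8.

S_8 = -8.05 + -3.69*8 = -8.05 + -29.52 = -37.57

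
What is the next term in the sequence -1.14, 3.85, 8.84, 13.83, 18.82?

Differences: 3.85 - -1.14 = 4.99
This is an arithmetic sequence with common difference d = 4.99.
Next term = 18.82 + 4.99 = 23.81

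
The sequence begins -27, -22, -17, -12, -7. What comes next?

Differences: -22 - -27 = 5
This is an arithmetic sequence with common difference d = 5.
Next term = -7 + 5 = -2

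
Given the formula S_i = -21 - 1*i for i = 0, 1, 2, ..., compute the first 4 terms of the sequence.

This is an arithmetic sequence.
i=0: S_0 = -21 + -1*0 = -21
i=1: S_1 = -21 + -1*1 = -22
i=2: S_2 = -21 + -1*2 = -23
i=3: S_3 = -21 + -1*3 = -24
The first 4 terms are: [-21, -22, -23, -24]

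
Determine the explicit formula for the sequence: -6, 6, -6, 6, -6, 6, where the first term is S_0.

Check ratios: 6 / -6 = -1.0
Common ratio r = -1.
First term a = -6.
Formula: S_i = -6 * (-1)^i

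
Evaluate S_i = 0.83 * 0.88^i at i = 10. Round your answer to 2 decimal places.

S_10 = 0.83 * 0.88^10 ≈ 0.83 * 0.2785 ≈ 0.23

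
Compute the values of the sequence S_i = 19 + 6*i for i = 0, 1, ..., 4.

This is an arithmetic sequence.
i=0: S_0 = 19 + 6*0 = 19
i=1: S_1 = 19 + 6*1 = 25
i=2: S_2 = 19 + 6*2 = 31
i=3: S_3 = 19 + 6*3 = 37
i=4: S_4 = 19 + 6*4 = 43
The first 5 terms are: [19, 25, 31, 37, 43]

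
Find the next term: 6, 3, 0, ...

Differences: 3 - 6 = -3
This is an arithmetic sequence with common difference d = -3.
Next term = 0 + -3 = -3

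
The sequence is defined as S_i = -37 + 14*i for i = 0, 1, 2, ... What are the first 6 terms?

This is an arithmetic sequence.
i=0: S_0 = -37 + 14*0 = -37
i=1: S_1 = -37 + 14*1 = -23
i=2: S_2 = -37 + 14*2 = -9
i=3: S_3 = -37 + 14*3 = 5
i=4: S_4 = -37 + 14*4 = 19
i=5: S_5 = -37 + 14*5 = 33
The first 6 terms are: [-37, -23, -9, 5, 19, 33]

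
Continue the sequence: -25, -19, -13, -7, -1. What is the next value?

Differences: -19 - -25 = 6
This is an arithmetic sequence with common difference d = 6.
Next term = -1 + 6 = 5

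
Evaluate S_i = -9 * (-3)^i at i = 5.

S_5 = -9 * (-3)^5 = -9 * -243 = 2187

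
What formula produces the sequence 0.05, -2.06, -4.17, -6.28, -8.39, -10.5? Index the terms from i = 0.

Check differences: -2.06 - 0.05 = -2.11
-4.17 - -2.06 = -2.11
Common difference d = -2.11.
First term a = 0.05.
Formula: S_i = 0.05 - 2.11*i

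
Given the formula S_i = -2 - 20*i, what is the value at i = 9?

S_9 = -2 + -20*9 = -2 + -180 = -182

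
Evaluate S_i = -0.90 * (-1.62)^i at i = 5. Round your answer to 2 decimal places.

S_5 = -0.9 * (-1.62)^5 ≈ -0.9 * -11.1577 ≈ 10.04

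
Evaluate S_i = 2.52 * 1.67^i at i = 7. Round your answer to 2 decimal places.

S_7 = 2.52 * 1.67^7 ≈ 2.52 * 36.2256 ≈ 91.29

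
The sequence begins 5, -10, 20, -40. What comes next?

Ratios: -10 / 5 = -2.0
This is a geometric sequence with common ratio r = -2.
Next term = -40 * -2 = 80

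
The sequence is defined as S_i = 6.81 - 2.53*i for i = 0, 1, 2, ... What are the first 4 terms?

This is an arithmetic sequence.
i=0: S_0 = 6.81 + -2.53*0 = 6.81
i=1: S_1 = 6.81 + -2.53*1 = 4.28
i=2: S_2 = 6.81 + -2.53*2 = 1.75
i=3: S_3 = 6.81 + -2.53*3 = -0.78
The first 4 terms are: [6.81, 4.28, 1.75, -0.78]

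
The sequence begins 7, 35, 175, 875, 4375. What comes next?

Ratios: 35 / 7 = 5.0
This is a geometric sequence with common ratio r = 5.
Next term = 4375 * 5 = 21875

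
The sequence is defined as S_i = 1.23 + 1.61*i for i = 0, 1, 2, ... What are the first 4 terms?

This is an arithmetic sequence.
i=0: S_0 = 1.23 + 1.61*0 = 1.23
i=1: S_1 = 1.23 + 1.61*1 = 2.84
i=2: S_2 = 1.23 + 1.61*2 = 4.45
i=3: S_3 = 1.23 + 1.61*3 = 6.06
The first 4 terms are: [1.23, 2.84, 4.45, 6.06]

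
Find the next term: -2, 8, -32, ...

Ratios: 8 / -2 = -4.0
This is a geometric sequence with common ratio r = -4.
Next term = -32 * -4 = 128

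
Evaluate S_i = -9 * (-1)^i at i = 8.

S_8 = -9 * (-1)^8 = -9 * 1 = -9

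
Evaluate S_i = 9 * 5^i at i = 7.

S_7 = 9 * 5^7 = 9 * 78125 = 703125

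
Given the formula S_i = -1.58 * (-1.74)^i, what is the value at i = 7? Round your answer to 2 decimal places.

S_7 = -1.58 * (-1.74)^7 ≈ -1.58 * -48.2886 ≈ 76.3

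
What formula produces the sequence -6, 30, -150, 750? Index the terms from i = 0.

Check ratios: 30 / -6 = -5.0
Common ratio r = -5.
First term a = -6.
Formula: S_i = -6 * (-5)^i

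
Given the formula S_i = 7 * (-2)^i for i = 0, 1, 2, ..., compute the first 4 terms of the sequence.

This is a geometric sequence.
i=0: S_0 = 7 * (-2)^0 = 7
i=1: S_1 = 7 * (-2)^1 = -14
i=2: S_2 = 7 * (-2)^2 = 28
i=3: S_3 = 7 * (-2)^3 = -56
The first 4 terms are: [7, -14, 28, -56]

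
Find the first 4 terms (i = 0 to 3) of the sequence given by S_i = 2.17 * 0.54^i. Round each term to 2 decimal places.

This is a geometric sequence.
i=0: S_0 = 2.17 * 0.54^0 = 2.17
i=1: S_1 = 2.17 * 0.54^1 ≈ 1.17
i=2: S_2 = 2.17 * 0.54^2 ≈ 0.63
i=3: S_3 = 2.17 * 0.54^3 ≈ 0.34
The first 4 terms are: [2.17, 1.17, 0.63, 0.34]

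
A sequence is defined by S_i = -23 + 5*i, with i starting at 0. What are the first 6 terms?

This is an arithmetic sequence.
i=0: S_0 = -23 + 5*0 = -23
i=1: S_1 = -23 + 5*1 = -18
i=2: S_2 = -23 + 5*2 = -13
i=3: S_3 = -23 + 5*3 = -8
i=4: S_4 = -23 + 5*4 = -3
i=5: S_5 = -23 + 5*5 = 2
The first 6 terms are: [-23, -18, -13, -8, -3, 2]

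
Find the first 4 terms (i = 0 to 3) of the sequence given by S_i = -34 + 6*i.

This is an arithmetic sequence.
i=0: S_0 = -34 + 6*0 = -34
i=1: S_1 = -34 + 6*1 = -28
i=2: S_2 = -34 + 6*2 = -22
i=3: S_3 = -34 + 6*3 = -16
The first 4 terms are: [-34, -28, -22, -16]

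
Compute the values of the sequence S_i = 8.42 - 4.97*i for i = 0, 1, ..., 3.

This is an arithmetic sequence.
i=0: S_0 = 8.42 + -4.97*0 = 8.42
i=1: S_1 = 8.42 + -4.97*1 = 3.45
i=2: S_2 = 8.42 + -4.97*2 = -1.52
i=3: S_3 = 8.42 + -4.97*3 = -6.49
The first 4 terms are: [8.42, 3.45, -1.52, -6.49]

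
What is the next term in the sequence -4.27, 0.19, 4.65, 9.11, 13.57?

Differences: 0.19 - -4.27 = 4.46
This is an arithmetic sequence with common difference d = 4.46.
Next term = 13.57 + 4.46 = 18.03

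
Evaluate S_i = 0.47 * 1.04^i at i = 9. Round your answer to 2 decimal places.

S_9 = 0.47 * 1.04^9 ≈ 0.47 * 1.4233 ≈ 0.67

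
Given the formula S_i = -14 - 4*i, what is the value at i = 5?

S_5 = -14 + -4*5 = -14 + -20 = -34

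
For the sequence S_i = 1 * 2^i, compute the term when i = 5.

S_5 = 1 * 2^5 = 1 * 32 = 32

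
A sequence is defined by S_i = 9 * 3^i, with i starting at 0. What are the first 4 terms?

This is a geometric sequence.
i=0: S_0 = 9 * 3^0 = 9
i=1: S_1 = 9 * 3^1 = 27
i=2: S_2 = 9 * 3^2 = 81
i=3: S_3 = 9 * 3^3 = 243
The first 4 terms are: [9, 27, 81, 243]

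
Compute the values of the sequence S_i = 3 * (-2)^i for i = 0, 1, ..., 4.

This is a geometric sequence.
i=0: S_0 = 3 * (-2)^0 = 3
i=1: S_1 = 3 * (-2)^1 = -6
i=2: S_2 = 3 * (-2)^2 = 12
i=3: S_3 = 3 * (-2)^3 = -24
i=4: S_4 = 3 * (-2)^4 = 48
The first 5 terms are: [3, -6, 12, -24, 48]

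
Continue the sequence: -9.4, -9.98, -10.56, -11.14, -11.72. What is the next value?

Differences: -9.98 - -9.4 = -0.58
This is an arithmetic sequence with common difference d = -0.58.
Next term = -11.72 + -0.58 = -12.3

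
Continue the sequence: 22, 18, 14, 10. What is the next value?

Differences: 18 - 22 = -4
This is an arithmetic sequence with common difference d = -4.
Next term = 10 + -4 = 6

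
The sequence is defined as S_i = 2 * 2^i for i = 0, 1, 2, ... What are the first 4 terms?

This is a geometric sequence.
i=0: S_0 = 2 * 2^0 = 2
i=1: S_1 = 2 * 2^1 = 4
i=2: S_2 = 2 * 2^2 = 8
i=3: S_3 = 2 * 2^3 = 16
The first 4 terms are: [2, 4, 8, 16]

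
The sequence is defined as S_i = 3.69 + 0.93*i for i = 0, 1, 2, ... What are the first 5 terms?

This is an arithmetic sequence.
i=0: S_0 = 3.69 + 0.93*0 = 3.69
i=1: S_1 = 3.69 + 0.93*1 = 4.62
i=2: S_2 = 3.69 + 0.93*2 = 5.55
i=3: S_3 = 3.69 + 0.93*3 = 6.48
i=4: S_4 = 3.69 + 0.93*4 = 7.41
The first 5 terms are: [3.69, 4.62, 5.55, 6.48, 7.41]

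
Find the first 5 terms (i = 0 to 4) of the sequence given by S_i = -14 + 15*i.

This is an arithmetic sequence.
i=0: S_0 = -14 + 15*0 = -14
i=1: S_1 = -14 + 15*1 = 1
i=2: S_2 = -14 + 15*2 = 16
i=3: S_3 = -14 + 15*3 = 31
i=4: S_4 = -14 + 15*4 = 46
The first 5 terms are: [-14, 1, 16, 31, 46]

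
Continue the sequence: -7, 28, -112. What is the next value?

Ratios: 28 / -7 = -4.0
This is a geometric sequence with common ratio r = -4.
Next term = -112 * -4 = 448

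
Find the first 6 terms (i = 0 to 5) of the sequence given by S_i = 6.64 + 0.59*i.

This is an arithmetic sequence.
i=0: S_0 = 6.64 + 0.59*0 = 6.64
i=1: S_1 = 6.64 + 0.59*1 = 7.23
i=2: S_2 = 6.64 + 0.59*2 = 7.82
i=3: S_3 = 6.64 + 0.59*3 = 8.41
i=4: S_4 = 6.64 + 0.59*4 = 9.0
i=5: S_5 = 6.64 + 0.59*5 = 9.59
The first 6 terms are: [6.64, 7.23, 7.82, 8.41, 9.0, 9.59]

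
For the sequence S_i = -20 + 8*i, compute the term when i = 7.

S_7 = -20 + 8*7 = -20 + 56 = 36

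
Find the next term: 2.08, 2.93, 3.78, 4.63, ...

Differences: 2.93 - 2.08 = 0.85
This is an arithmetic sequence with common difference d = 0.85.
Next term = 4.63 + 0.85 = 5.48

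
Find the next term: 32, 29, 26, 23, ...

Differences: 29 - 32 = -3
This is an arithmetic sequence with common difference d = -3.
Next term = 23 + -3 = 20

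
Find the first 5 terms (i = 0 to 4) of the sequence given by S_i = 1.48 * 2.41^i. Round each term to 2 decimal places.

This is a geometric sequence.
i=0: S_0 = 1.48 * 2.41^0 = 1.48
i=1: S_1 = 1.48 * 2.41^1 ≈ 3.57
i=2: S_2 = 1.48 * 2.41^2 ≈ 8.6
i=3: S_3 = 1.48 * 2.41^3 ≈ 20.72
i=4: S_4 = 1.48 * 2.41^4 ≈ 49.93
The first 5 terms are: [1.48, 3.57, 8.6, 20.72, 49.93]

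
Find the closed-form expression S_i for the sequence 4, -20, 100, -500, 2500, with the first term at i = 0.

Check ratios: -20 / 4 = -5.0
Common ratio r = -5.
First term a = 4.
Formula: S_i = 4 * (-5)^i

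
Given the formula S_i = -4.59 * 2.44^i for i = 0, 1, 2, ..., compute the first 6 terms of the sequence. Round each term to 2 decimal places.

This is a geometric sequence.
i=0: S_0 = -4.59 * 2.44^0 = -4.59
i=1: S_1 = -4.59 * 2.44^1 ≈ -11.2
i=2: S_2 = -4.59 * 2.44^2 ≈ -27.33
i=3: S_3 = -4.59 * 2.44^3 ≈ -66.68
i=4: S_4 = -4.59 * 2.44^4 ≈ -162.69
i=5: S_5 = -4.59 * 2.44^5 ≈ -396.97
The first 6 terms are: [-4.59, -11.2, -27.33, -66.68, -162.69, -396.97]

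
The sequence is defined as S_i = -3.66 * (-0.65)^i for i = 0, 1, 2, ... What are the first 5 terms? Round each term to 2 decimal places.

This is a geometric sequence.
i=0: S_0 = -3.66 * (-0.65)^0 = -3.66
i=1: S_1 = -3.66 * (-0.65)^1 ≈ 2.38
i=2: S_2 = -3.66 * (-0.65)^2 ≈ -1.55
i=3: S_3 = -3.66 * (-0.65)^3 ≈ 1.01
i=4: S_4 = -3.66 * (-0.65)^4 ≈ -0.65
The first 5 terms are: [-3.66, 2.38, -1.55, 1.01, -0.65]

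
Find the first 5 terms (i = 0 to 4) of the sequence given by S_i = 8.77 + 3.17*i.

This is an arithmetic sequence.
i=0: S_0 = 8.77 + 3.17*0 = 8.77
i=1: S_1 = 8.77 + 3.17*1 = 11.94
i=2: S_2 = 8.77 + 3.17*2 = 15.11
i=3: S_3 = 8.77 + 3.17*3 = 18.28
i=4: S_4 = 8.77 + 3.17*4 = 21.45
The first 5 terms are: [8.77, 11.94, 15.11, 18.28, 21.45]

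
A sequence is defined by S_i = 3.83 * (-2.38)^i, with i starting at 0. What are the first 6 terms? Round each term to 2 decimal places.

This is a geometric sequence.
i=0: S_0 = 3.83 * (-2.38)^0 = 3.83
i=1: S_1 = 3.83 * (-2.38)^1 ≈ -9.12
i=2: S_2 = 3.83 * (-2.38)^2 ≈ 21.69
i=3: S_3 = 3.83 * (-2.38)^3 ≈ -51.63
i=4: S_4 = 3.83 * (-2.38)^4 ≈ 122.89
i=5: S_5 = 3.83 * (-2.38)^5 ≈ -292.47
The first 6 terms are: [3.83, -9.12, 21.69, -51.63, 122.89, -292.47]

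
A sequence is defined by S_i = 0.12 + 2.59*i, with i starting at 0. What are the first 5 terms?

This is an arithmetic sequence.
i=0: S_0 = 0.12 + 2.59*0 = 0.12
i=1: S_1 = 0.12 + 2.59*1 = 2.71
i=2: S_2 = 0.12 + 2.59*2 = 5.3
i=3: S_3 = 0.12 + 2.59*3 = 7.89
i=4: S_4 = 0.12 + 2.59*4 = 10.48
The first 5 terms are: [0.12, 2.71, 5.3, 7.89, 10.48]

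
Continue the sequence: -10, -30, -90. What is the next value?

Ratios: -30 / -10 = 3.0
This is a geometric sequence with common ratio r = 3.
Next term = -90 * 3 = -270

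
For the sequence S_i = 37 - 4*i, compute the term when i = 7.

S_7 = 37 + -4*7 = 37 + -28 = 9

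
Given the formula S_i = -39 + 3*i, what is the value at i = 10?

S_10 = -39 + 3*10 = -39 + 30 = -9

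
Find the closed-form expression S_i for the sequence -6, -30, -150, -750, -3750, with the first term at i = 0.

Check ratios: -30 / -6 = 5.0
Common ratio r = 5.
First term a = -6.
Formula: S_i = -6 * 5^i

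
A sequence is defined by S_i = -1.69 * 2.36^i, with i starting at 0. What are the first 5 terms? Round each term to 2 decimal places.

This is a geometric sequence.
i=0: S_0 = -1.69 * 2.36^0 = -1.69
i=1: S_1 = -1.69 * 2.36^1 ≈ -3.99
i=2: S_2 = -1.69 * 2.36^2 ≈ -9.41
i=3: S_3 = -1.69 * 2.36^3 ≈ -22.21
i=4: S_4 = -1.69 * 2.36^4 ≈ -52.42
The first 5 terms are: [-1.69, -3.99, -9.41, -22.21, -52.42]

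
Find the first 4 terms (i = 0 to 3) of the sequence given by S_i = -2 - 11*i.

This is an arithmetic sequence.
i=0: S_0 = -2 + -11*0 = -2
i=1: S_1 = -2 + -11*1 = -13
i=2: S_2 = -2 + -11*2 = -24
i=3: S_3 = -2 + -11*3 = -35
The first 4 terms are: [-2, -13, -24, -35]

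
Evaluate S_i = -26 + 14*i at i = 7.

S_7 = -26 + 14*7 = -26 + 98 = 72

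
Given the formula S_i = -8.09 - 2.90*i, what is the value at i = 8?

S_8 = -8.09 + -2.9*8 = -8.09 + -23.2 = -31.29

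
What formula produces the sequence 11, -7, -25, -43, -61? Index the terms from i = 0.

Check differences: -7 - 11 = -18
-25 - -7 = -18
Common difference d = -18.
First term a = 11.
Formula: S_i = 11 - 18*i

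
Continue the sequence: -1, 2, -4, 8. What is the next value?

Ratios: 2 / -1 = -2.0
This is a geometric sequence with common ratio r = -2.
Next term = 8 * -2 = -16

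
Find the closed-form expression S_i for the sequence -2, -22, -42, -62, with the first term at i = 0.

Check differences: -22 - -2 = -20
-42 - -22 = -20
Common difference d = -20.
First term a = -2.
Formula: S_i = -2 - 20*i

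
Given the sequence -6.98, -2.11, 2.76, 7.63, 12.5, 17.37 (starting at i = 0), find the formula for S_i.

Check differences: -2.11 - -6.98 = 4.87
2.76 - -2.11 = 4.87
Common difference d = 4.87.
First term a = -6.98.
Formula: S_i = -6.98 + 4.87*i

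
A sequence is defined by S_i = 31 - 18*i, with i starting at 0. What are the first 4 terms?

This is an arithmetic sequence.
i=0: S_0 = 31 + -18*0 = 31
i=1: S_1 = 31 + -18*1 = 13
i=2: S_2 = 31 + -18*2 = -5
i=3: S_3 = 31 + -18*3 = -23
The first 4 terms are: [31, 13, -5, -23]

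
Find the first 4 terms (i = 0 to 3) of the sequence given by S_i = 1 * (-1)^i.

This is a geometric sequence.
i=0: S_0 = 1 * (-1)^0 = 1
i=1: S_1 = 1 * (-1)^1 = -1
i=2: S_2 = 1 * (-1)^2 = 1
i=3: S_3 = 1 * (-1)^3 = -1
The first 4 terms are: [1, -1, 1, -1]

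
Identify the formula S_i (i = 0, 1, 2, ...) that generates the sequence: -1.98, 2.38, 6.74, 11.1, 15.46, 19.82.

Check differences: 2.38 - -1.98 = 4.36
6.74 - 2.38 = 4.36
Common difference d = 4.36.
First term a = -1.98.
Formula: S_i = -1.98 + 4.36*i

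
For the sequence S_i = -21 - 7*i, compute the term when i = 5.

S_5 = -21 + -7*5 = -21 + -35 = -56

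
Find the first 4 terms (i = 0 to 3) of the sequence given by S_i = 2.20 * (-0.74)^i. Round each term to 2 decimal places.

This is a geometric sequence.
i=0: S_0 = 2.2 * (-0.74)^0 = 2.2
i=1: S_1 = 2.2 * (-0.74)^1 ≈ -1.63
i=2: S_2 = 2.2 * (-0.74)^2 ≈ 1.2
i=3: S_3 = 2.2 * (-0.74)^3 ≈ -0.89
The first 4 terms are: [2.2, -1.63, 1.2, -0.89]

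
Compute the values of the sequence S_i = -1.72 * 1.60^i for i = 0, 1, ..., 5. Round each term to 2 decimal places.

This is a geometric sequence.
i=0: S_0 = -1.72 * 1.6^0 = -1.72
i=1: S_1 = -1.72 * 1.6^1 ≈ -2.75
i=2: S_2 = -1.72 * 1.6^2 ≈ -4.4
i=3: S_3 = -1.72 * 1.6^3 ≈ -7.05
i=4: S_4 = -1.72 * 1.6^4 ≈ -11.27
i=5: S_5 = -1.72 * 1.6^5 ≈ -18.04
The first 6 terms are: [-1.72, -2.75, -4.4, -7.05, -11.27, -18.04]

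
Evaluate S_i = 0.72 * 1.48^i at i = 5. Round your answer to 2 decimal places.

S_5 = 0.72 * 1.48^5 ≈ 0.72 * 7.1008 ≈ 5.11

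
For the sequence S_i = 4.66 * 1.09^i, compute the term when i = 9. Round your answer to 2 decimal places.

S_9 = 4.66 * 1.09^9 ≈ 4.66 * 2.1719 ≈ 10.12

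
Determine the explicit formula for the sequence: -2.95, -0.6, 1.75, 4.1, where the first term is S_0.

Check differences: -0.6 - -2.95 = 2.35
1.75 - -0.6 = 2.35
Common difference d = 2.35.
First term a = -2.95.
Formula: S_i = -2.95 + 2.35*i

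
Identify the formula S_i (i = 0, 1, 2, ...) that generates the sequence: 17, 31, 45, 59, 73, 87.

Check differences: 31 - 17 = 14
45 - 31 = 14
Common difference d = 14.
First term a = 17.
Formula: S_i = 17 + 14*i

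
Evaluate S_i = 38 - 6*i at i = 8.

S_8 = 38 + -6*8 = 38 + -48 = -10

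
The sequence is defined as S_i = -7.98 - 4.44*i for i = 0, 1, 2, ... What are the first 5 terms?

This is an arithmetic sequence.
i=0: S_0 = -7.98 + -4.44*0 = -7.98
i=1: S_1 = -7.98 + -4.44*1 = -12.42
i=2: S_2 = -7.98 + -4.44*2 = -16.86
i=3: S_3 = -7.98 + -4.44*3 = -21.3
i=4: S_4 = -7.98 + -4.44*4 = -25.74
The first 5 terms are: [-7.98, -12.42, -16.86, -21.3, -25.74]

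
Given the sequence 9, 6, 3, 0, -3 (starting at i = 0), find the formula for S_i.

Check differences: 6 - 9 = -3
3 - 6 = -3
Common difference d = -3.
First term a = 9.
Formula: S_i = 9 - 3*i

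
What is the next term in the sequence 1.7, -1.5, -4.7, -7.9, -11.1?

Differences: -1.5 - 1.7 = -3.2
This is an arithmetic sequence with common difference d = -3.2.
Next term = -11.1 + -3.2 = -14.3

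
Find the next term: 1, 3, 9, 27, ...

Ratios: 3 / 1 = 3.0
This is a geometric sequence with common ratio r = 3.
Next term = 27 * 3 = 81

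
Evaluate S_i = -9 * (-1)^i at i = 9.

S_9 = -9 * (-1)^9 = -9 * -1 = 9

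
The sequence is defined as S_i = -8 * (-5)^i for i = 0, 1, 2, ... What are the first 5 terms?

This is a geometric sequence.
i=0: S_0 = -8 * (-5)^0 = -8
i=1: S_1 = -8 * (-5)^1 = 40
i=2: S_2 = -8 * (-5)^2 = -200
i=3: S_3 = -8 * (-5)^3 = 1000
i=4: S_4 = -8 * (-5)^4 = -5000
The first 5 terms are: [-8, 40, -200, 1000, -5000]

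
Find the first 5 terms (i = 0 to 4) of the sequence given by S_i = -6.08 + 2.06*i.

This is an arithmetic sequence.
i=0: S_0 = -6.08 + 2.06*0 = -6.08
i=1: S_1 = -6.08 + 2.06*1 = -4.02
i=2: S_2 = -6.08 + 2.06*2 = -1.96
i=3: S_3 = -6.08 + 2.06*3 = 0.1
i=4: S_4 = -6.08 + 2.06*4 = 2.16
The first 5 terms are: [-6.08, -4.02, -1.96, 0.1, 2.16]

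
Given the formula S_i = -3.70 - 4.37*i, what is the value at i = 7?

S_7 = -3.7 + -4.37*7 = -3.7 + -30.59 = -34.29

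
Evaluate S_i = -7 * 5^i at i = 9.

S_9 = -7 * 5^9 = -7 * 1953125 = -13671875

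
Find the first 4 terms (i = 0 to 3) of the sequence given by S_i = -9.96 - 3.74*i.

This is an arithmetic sequence.
i=0: S_0 = -9.96 + -3.74*0 = -9.96
i=1: S_1 = -9.96 + -3.74*1 = -13.7
i=2: S_2 = -9.96 + -3.74*2 = -17.44
i=3: S_3 = -9.96 + -3.74*3 = -21.18
The first 4 terms are: [-9.96, -13.7, -17.44, -21.18]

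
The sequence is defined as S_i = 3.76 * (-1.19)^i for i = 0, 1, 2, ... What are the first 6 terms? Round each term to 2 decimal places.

This is a geometric sequence.
i=0: S_0 = 3.76 * (-1.19)^0 = 3.76
i=1: S_1 = 3.76 * (-1.19)^1 ≈ -4.47
i=2: S_2 = 3.76 * (-1.19)^2 ≈ 5.32
i=3: S_3 = 3.76 * (-1.19)^3 ≈ -6.34
i=4: S_4 = 3.76 * (-1.19)^4 ≈ 7.54
i=5: S_5 = 3.76 * (-1.19)^5 ≈ -8.97
The first 6 terms are: [3.76, -4.47, 5.32, -6.34, 7.54, -8.97]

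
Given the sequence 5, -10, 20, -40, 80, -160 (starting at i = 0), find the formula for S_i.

Check ratios: -10 / 5 = -2.0
Common ratio r = -2.
First term a = 5.
Formula: S_i = 5 * (-2)^i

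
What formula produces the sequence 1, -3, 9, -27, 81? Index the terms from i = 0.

Check ratios: -3 / 1 = -3.0
Common ratio r = -3.
First term a = 1.
Formula: S_i = 1 * (-3)^i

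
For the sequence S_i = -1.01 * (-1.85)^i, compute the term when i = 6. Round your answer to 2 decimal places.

S_6 = -1.01 * (-1.85)^6 ≈ -1.01 * 40.0895 ≈ -40.49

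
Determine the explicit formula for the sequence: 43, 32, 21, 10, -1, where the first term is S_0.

Check differences: 32 - 43 = -11
21 - 32 = -11
Common difference d = -11.
First term a = 43.
Formula: S_i = 43 - 11*i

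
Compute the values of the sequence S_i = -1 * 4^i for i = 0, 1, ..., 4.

This is a geometric sequence.
i=0: S_0 = -1 * 4^0 = -1
i=1: S_1 = -1 * 4^1 = -4
i=2: S_2 = -1 * 4^2 = -16
i=3: S_3 = -1 * 4^3 = -64
i=4: S_4 = -1 * 4^4 = -256
The first 5 terms are: [-1, -4, -16, -64, -256]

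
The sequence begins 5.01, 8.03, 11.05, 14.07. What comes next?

Differences: 8.03 - 5.01 = 3.02
This is an arithmetic sequence with common difference d = 3.02.
Next term = 14.07 + 3.02 = 17.09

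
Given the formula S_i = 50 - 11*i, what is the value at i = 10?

S_10 = 50 + -11*10 = 50 + -110 = -60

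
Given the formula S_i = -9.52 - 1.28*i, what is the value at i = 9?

S_9 = -9.52 + -1.28*9 = -9.52 + -11.52 = -21.04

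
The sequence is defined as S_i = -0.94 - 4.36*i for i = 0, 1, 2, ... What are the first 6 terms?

This is an arithmetic sequence.
i=0: S_0 = -0.94 + -4.36*0 = -0.94
i=1: S_1 = -0.94 + -4.36*1 = -5.3
i=2: S_2 = -0.94 + -4.36*2 = -9.66
i=3: S_3 = -0.94 + -4.36*3 = -14.02
i=4: S_4 = -0.94 + -4.36*4 = -18.38
i=5: S_5 = -0.94 + -4.36*5 = -22.74
The first 6 terms are: [-0.94, -5.3, -9.66, -14.02, -18.38, -22.74]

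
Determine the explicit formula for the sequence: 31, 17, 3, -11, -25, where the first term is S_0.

Check differences: 17 - 31 = -14
3 - 17 = -14
Common difference d = -14.
First term a = 31.
Formula: S_i = 31 - 14*i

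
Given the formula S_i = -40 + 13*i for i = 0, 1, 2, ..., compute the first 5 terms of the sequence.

This is an arithmetic sequence.
i=0: S_0 = -40 + 13*0 = -40
i=1: S_1 = -40 + 13*1 = -27
i=2: S_2 = -40 + 13*2 = -14
i=3: S_3 = -40 + 13*3 = -1
i=4: S_4 = -40 + 13*4 = 12
The first 5 terms are: [-40, -27, -14, -1, 12]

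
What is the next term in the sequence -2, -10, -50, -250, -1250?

Ratios: -10 / -2 = 5.0
This is a geometric sequence with common ratio r = 5.
Next term = -1250 * 5 = -6250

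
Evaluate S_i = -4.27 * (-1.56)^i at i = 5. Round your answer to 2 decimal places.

S_5 = -4.27 * (-1.56)^5 ≈ -4.27 * -9.239 ≈ 39.45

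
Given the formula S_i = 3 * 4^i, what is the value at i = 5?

S_5 = 3 * 4^5 = 3 * 1024 = 3072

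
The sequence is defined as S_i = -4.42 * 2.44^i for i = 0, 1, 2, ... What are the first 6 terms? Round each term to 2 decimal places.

This is a geometric sequence.
i=0: S_0 = -4.42 * 2.44^0 = -4.42
i=1: S_1 = -4.42 * 2.44^1 ≈ -10.78
i=2: S_2 = -4.42 * 2.44^2 ≈ -26.31
i=3: S_3 = -4.42 * 2.44^3 ≈ -64.21
i=4: S_4 = -4.42 * 2.44^4 ≈ -156.67
i=5: S_5 = -4.42 * 2.44^5 ≈ -382.27
The first 6 terms are: [-4.42, -10.78, -26.31, -64.21, -156.67, -382.27]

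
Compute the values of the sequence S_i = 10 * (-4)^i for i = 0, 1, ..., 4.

This is a geometric sequence.
i=0: S_0 = 10 * (-4)^0 = 10
i=1: S_1 = 10 * (-4)^1 = -40
i=2: S_2 = 10 * (-4)^2 = 160
i=3: S_3 = 10 * (-4)^3 = -640
i=4: S_4 = 10 * (-4)^4 = 2560
The first 5 terms are: [10, -40, 160, -640, 2560]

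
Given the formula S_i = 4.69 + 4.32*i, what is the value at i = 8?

S_8 = 4.69 + 4.32*8 = 4.69 + 34.56 = 39.25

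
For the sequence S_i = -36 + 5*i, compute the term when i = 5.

S_5 = -36 + 5*5 = -36 + 25 = -11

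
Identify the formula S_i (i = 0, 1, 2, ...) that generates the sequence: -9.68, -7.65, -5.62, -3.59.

Check differences: -7.65 - -9.68 = 2.03
-5.62 - -7.65 = 2.03
Common difference d = 2.03.
First term a = -9.68.
Formula: S_i = -9.68 + 2.03*i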